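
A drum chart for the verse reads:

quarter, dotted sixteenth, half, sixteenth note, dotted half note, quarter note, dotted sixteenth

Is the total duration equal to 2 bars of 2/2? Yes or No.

One bar of 2/2 = 32 thirty-second notes, so 2 bars = 64.
Convert each value to thirty-second notes: quarter = 8; dotted sixteenth = 3; half = 16; sixteenth note = 2; dotted half note = 24; quarter note = 8; dotted sixteenth = 3.
Sum: 8 + 3 + 16 + 2 + 24 + 8 + 3 = 64.
64 equals 64, so the answer is Yes.

Yes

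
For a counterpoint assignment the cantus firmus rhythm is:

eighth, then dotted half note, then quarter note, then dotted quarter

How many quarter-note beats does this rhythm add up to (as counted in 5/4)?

One quarter-note beat = 2 eighth notes.
Each duration in eighth notes: eighth = 1; dotted half note = 6; quarter note = 2; dotted quarter = 3.
Total: 1 + 6 + 2 + 3 = 12.
12 ÷ 2 = 6 beats.

6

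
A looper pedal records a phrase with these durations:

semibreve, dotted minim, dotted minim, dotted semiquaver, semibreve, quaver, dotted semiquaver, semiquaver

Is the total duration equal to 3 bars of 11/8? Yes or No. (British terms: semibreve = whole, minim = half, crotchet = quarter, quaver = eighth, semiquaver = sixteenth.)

No

One bar of 11/8 = 44 thirty-second notes, so 3 bars = 132.
In thirty-second notes: semibreve = 32; dotted minim = 24; dotted minim = 24; dotted semiquaver = 3; semibreve = 32; quaver = 4; dotted semiquaver = 3; semiquaver = 2.
Adding: 32 + 24 + 24 + 3 + 32 + 4 + 3 + 2 = 124.
124 falls short of 132, so the answer is No.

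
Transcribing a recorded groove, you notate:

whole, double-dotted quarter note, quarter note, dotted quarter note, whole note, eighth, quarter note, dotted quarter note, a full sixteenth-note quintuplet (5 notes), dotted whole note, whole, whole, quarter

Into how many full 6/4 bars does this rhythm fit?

5

One bar of 6/4 = 24 sixteenth notes.
In sixteenth notes: whole = 16; double-dotted quarter note = 7; quarter note = 4; dotted quarter note = 6; whole note = 16; eighth = 2; quarter note = 4; dotted quarter note = 6; a full sixteenth-note quintuplet (5 notes) (five quintuplet sixteenths span one quarter) = 4; dotted whole note = 24; whole = 16; whole = 16; quarter = 4.
Sum: 16 + 7 + 4 + 6 + 16 + 2 + 4 + 6 + 4 + 24 + 16 + 16 + 4 = 125.
125 ÷ 24 = 5 complete bars with 5 left over.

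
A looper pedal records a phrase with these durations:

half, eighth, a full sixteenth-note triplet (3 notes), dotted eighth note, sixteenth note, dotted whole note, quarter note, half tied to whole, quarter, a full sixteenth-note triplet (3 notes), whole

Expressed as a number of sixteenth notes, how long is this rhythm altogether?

Express everything in sixteenth notes: half = 8; eighth = 2; a full sixteenth-note triplet (3 notes) (three triplet sixteenths span one eighth) = 2; dotted eighth note = 3; sixteenth note = 1; dotted whole note = 24; quarter note = 4; half tied to whole (half + whole) = 24; quarter = 4; a full sixteenth-note triplet (3 notes) (three triplet sixteenths span one eighth) = 2; whole = 16.
Total: 8 + 2 + 2 + 3 + 1 + 24 + 4 + 24 + 4 + 2 + 16 = 90 sixteenth notes.

90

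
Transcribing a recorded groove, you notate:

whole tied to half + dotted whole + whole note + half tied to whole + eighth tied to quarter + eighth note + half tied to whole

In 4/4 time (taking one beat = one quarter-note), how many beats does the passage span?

One quarter-note beat = 2 eighth notes.
In eighth notes: whole tied to half (whole + half) = 12; dotted whole = 12; whole note = 8; half tied to whole (half + whole) = 12; eighth tied to quarter (eighth + quarter) = 3; eighth note = 1; half tied to whole (half + whole) = 12.
Adding: 12 + 12 + 8 + 12 + 3 + 1 + 12 = 60.
60 ÷ 2 = 30 beats.

30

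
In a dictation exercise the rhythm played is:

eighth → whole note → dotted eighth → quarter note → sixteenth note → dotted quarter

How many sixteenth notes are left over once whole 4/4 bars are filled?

0

One bar of 4/4 = 16 sixteenth notes.
Each duration in sixteenth notes: eighth = 2; whole note = 16; dotted eighth = 3; quarter note = 4; sixteenth note = 1; dotted quarter = 6.
Total: 2 + 16 + 3 + 4 + 1 + 6 = 32.
32 ÷ 16 = 2 complete bars with 0 sixteenth notes remaining.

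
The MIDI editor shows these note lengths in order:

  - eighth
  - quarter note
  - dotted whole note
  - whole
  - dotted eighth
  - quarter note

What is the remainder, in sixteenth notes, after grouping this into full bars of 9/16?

One bar of 9/16 = 9 sixteenth notes.
Express everything in sixteenth notes: eighth = 2; quarter note = 4; dotted whole note = 24; whole = 16; dotted eighth = 3; quarter note = 4.
Altogether 2 + 4 + 24 + 16 + 3 + 4 = 53.
53 ÷ 9 = 5 complete bars with 8 sixteenth notes remaining.

8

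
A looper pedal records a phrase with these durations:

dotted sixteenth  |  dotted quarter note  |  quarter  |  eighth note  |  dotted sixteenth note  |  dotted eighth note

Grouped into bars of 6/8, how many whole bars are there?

1

One bar of 6/8 = 24 thirty-second notes.
Working in thirty-second notes: dotted sixteenth = 3; dotted quarter note = 12; quarter = 8; eighth note = 4; dotted sixteenth note = 3; dotted eighth note = 6.
Sum: 3 + 12 + 8 + 4 + 3 + 6 = 36.
36 ÷ 24 = 1 complete bar with 12 left over.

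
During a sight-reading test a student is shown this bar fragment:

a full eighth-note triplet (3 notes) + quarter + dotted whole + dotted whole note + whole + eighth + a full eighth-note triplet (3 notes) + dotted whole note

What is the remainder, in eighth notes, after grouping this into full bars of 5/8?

1

One bar of 5/8 = 5 eighth notes.
In eighth notes: a full eighth-note triplet (3 notes) (three triplet eighths span one quarter) = 2; quarter = 2; dotted whole = 12; dotted whole note = 12; whole = 8; eighth = 1; a full eighth-note triplet (3 notes) (three triplet eighths span one quarter) = 2; dotted whole note = 12.
Altogether 2 + 2 + 12 + 12 + 8 + 1 + 2 + 12 = 51.
51 ÷ 5 = 10 complete bars with 1 eighth note remaining.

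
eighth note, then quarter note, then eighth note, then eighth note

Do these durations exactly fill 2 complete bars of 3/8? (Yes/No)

One bar of 3/8 = 3 eighth notes, so 2 bars = 6.
Each duration in eighth notes: eighth note = 1; quarter note = 2; eighth note = 1; eighth note = 1.
Sum: 1 + 2 + 1 + 1 = 5.
5 falls short of 6, so the answer is No.

No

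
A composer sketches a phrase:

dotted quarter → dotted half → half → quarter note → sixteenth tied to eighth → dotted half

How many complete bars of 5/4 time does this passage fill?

One bar of 5/4 = 20 sixteenth notes.
Convert each value to sixteenth notes: dotted quarter = 6; dotted half = 12; half = 8; quarter note = 4; sixteenth tied to eighth (sixteenth + eighth) = 3; dotted half = 12.
Sum: 6 + 12 + 8 + 4 + 3 + 12 = 45.
45 ÷ 20 = 2 complete bars with 5 left over.

2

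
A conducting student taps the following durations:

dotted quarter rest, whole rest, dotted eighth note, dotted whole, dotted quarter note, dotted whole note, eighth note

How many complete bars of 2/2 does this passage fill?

One bar of 2/2 = 16 sixteenth notes.
Each duration in sixteenth notes: dotted quarter rest = 6; whole rest = 16; dotted eighth note = 3; dotted whole = 24; dotted quarter note = 6; dotted whole note = 24; eighth note = 2.
Total: 6 + 16 + 3 + 24 + 6 + 24 + 2 = 81.
81 ÷ 16 = 5 complete bars with 1 left over.

5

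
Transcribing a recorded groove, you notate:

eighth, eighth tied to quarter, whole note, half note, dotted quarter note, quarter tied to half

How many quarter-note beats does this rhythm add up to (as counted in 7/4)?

12.5

One quarter-note beat = 2 eighth notes.
Working in eighth notes: eighth = 1; eighth tied to quarter (eighth + quarter) = 3; whole note = 8; half note = 4; dotted quarter note = 3; quarter tied to half (quarter + half) = 6.
Sum: 1 + 3 + 8 + 4 + 3 + 6 = 25.
25 ÷ 2 = 12.5 beats.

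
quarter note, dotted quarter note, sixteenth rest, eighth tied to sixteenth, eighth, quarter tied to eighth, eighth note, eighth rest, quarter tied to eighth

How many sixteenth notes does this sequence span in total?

In sixteenth notes: quarter note = 4; dotted quarter note = 6; sixteenth rest = 1; eighth tied to sixteenth (eighth + sixteenth) = 3; eighth = 2; quarter tied to eighth (quarter + eighth) = 6; eighth note = 2; eighth rest = 2; quarter tied to eighth (quarter + eighth) = 6.
Altogether 4 + 6 + 1 + 3 + 2 + 6 + 2 + 2 + 6 = 32 sixteenth notes.

32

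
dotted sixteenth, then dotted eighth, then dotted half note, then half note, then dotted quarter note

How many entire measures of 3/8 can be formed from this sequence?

5

One bar of 3/8 = 12 thirty-second notes.
Working in thirty-second notes: dotted sixteenth = 3; dotted eighth = 6; dotted half note = 24; half note = 16; dotted quarter note = 12.
Altogether 3 + 6 + 24 + 16 + 12 = 61.
61 ÷ 12 = 5 complete bars with 1 left over.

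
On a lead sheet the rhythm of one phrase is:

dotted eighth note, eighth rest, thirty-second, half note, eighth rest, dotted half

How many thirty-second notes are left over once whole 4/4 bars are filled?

One bar of 4/4 = 32 thirty-second notes.
Each duration in thirty-second notes: dotted eighth note = 6; eighth rest = 4; thirty-second = 1; half note = 16; eighth rest = 4; dotted half = 24.
Altogether 6 + 4 + 1 + 16 + 4 + 24 = 55.
55 ÷ 32 = 1 complete bar with 23 thirty-second notes remaining.

23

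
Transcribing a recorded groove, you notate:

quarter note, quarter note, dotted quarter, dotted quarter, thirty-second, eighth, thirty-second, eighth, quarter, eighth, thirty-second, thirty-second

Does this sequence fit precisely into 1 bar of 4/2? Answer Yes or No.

One bar of 4/2 = 64 thirty-second notes.
In thirty-second notes: quarter note = 8; quarter note = 8; dotted quarter = 12; dotted quarter = 12; thirty-second = 1; eighth = 4; thirty-second = 1; eighth = 4; quarter = 8; eighth = 4; thirty-second = 1; thirty-second = 1.
Adding: 8 + 8 + 12 + 12 + 1 + 4 + 1 + 4 + 8 + 4 + 1 + 1 = 64.
64 equals 64, so the answer is Yes.

Yes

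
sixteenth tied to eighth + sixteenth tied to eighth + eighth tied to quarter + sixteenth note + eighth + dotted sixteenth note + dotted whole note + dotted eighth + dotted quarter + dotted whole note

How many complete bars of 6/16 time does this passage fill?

One bar of 6/16 = 12 thirty-second notes.
Convert each value to thirty-second notes: sixteenth tied to eighth (sixteenth + eighth) = 6; sixteenth tied to eighth (sixteenth + eighth) = 6; eighth tied to quarter (eighth + quarter) = 12; sixteenth note = 2; eighth = 4; dotted sixteenth note = 3; dotted whole note = 48; dotted eighth = 6; dotted quarter = 12; dotted whole note = 48.
Total: 6 + 6 + 12 + 2 + 4 + 3 + 48 + 6 + 12 + 48 = 147.
147 ÷ 12 = 12 complete bars with 3 left over.

12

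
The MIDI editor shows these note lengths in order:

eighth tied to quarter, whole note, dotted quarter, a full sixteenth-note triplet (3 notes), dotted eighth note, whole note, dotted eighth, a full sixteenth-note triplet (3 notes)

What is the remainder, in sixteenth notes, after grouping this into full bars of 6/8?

One bar of 6/8 = 12 sixteenth notes.
Each duration in sixteenth notes: eighth tied to quarter (eighth + quarter) = 6; whole note = 16; dotted quarter = 6; a full sixteenth-note triplet (3 notes) (three triplet sixteenths span one eighth) = 2; dotted eighth note = 3; whole note = 16; dotted eighth = 3; a full sixteenth-note triplet (3 notes) (three triplet sixteenths span one eighth) = 2.
Total: 6 + 16 + 6 + 2 + 3 + 16 + 3 + 2 = 54.
54 ÷ 12 = 4 complete bars with 6 sixteenth notes remaining.

6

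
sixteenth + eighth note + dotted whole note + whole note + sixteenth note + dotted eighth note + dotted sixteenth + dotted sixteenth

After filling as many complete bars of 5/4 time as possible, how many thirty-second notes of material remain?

20

One bar of 5/4 = 40 thirty-second notes.
Express everything in thirty-second notes: sixteenth = 2; eighth note = 4; dotted whole note = 48; whole note = 32; sixteenth note = 2; dotted eighth note = 6; dotted sixteenth = 3; dotted sixteenth = 3.
Sum: 2 + 4 + 48 + 32 + 2 + 6 + 3 + 3 = 100.
100 ÷ 40 = 2 complete bars with 20 thirty-second notes remaining.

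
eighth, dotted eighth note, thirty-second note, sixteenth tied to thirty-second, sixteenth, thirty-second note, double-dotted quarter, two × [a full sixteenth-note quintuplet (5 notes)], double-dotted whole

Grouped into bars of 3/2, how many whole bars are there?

2

One bar of 3/2 = 48 thirty-second notes.
Each duration in thirty-second notes: eighth = 4; dotted eighth note = 6; thirty-second note = 1; sixteenth tied to thirty-second (sixteenth + thirty-second) = 3; sixteenth = 2; thirty-second note = 1; double-dotted quarter = 14; a full sixteenth-note quintuplet (5 notes) (five quintuplet sixteenths span one quarter) = 8; a full sixteenth-note quintuplet (5 notes) (five quintuplet sixteenths span one quarter) = 8; double-dotted whole = 56.
Sum: 4 + 6 + 1 + 3 + 2 + 1 + 14 + 8 + 8 + 56 = 103.
103 ÷ 48 = 2 complete bars with 7 left over.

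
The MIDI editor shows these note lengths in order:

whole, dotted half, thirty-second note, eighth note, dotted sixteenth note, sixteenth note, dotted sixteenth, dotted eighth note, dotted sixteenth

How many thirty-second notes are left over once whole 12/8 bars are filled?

One bar of 12/8 = 48 thirty-second notes.
Convert each value to thirty-second notes: whole = 32; dotted half = 24; thirty-second note = 1; eighth note = 4; dotted sixteenth note = 3; sixteenth note = 2; dotted sixteenth = 3; dotted eighth note = 6; dotted sixteenth = 3.
Altogether 32 + 24 + 1 + 4 + 3 + 2 + 3 + 6 + 3 = 78.
78 ÷ 48 = 1 complete bar with 30 thirty-second notes remaining.

30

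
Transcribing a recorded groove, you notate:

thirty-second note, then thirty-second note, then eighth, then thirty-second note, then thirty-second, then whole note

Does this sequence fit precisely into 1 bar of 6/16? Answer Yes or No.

No

One bar of 6/16 = 12 thirty-second notes.
Express everything in thirty-second notes: thirty-second note = 1; thirty-second note = 1; eighth = 4; thirty-second note = 1; thirty-second = 1; whole note = 32.
Sum: 1 + 1 + 4 + 1 + 1 + 32 = 40.
40 exceeds 12, so the answer is No.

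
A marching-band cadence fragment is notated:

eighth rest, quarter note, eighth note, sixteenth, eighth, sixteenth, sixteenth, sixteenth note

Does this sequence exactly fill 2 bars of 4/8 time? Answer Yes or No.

One bar of 4/8 = 8 sixteenth notes, so 2 bars = 16.
Convert each value to sixteenth notes: eighth rest = 2; quarter note = 4; eighth note = 2; sixteenth = 1; eighth = 2; sixteenth = 1; sixteenth = 1; sixteenth note = 1.
Sum: 2 + 4 + 2 + 1 + 2 + 1 + 1 + 1 = 14.
14 falls short of 16, so the answer is No.

No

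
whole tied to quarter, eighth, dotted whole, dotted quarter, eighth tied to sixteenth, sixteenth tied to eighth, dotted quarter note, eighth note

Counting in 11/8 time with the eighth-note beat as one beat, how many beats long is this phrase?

33

One eighth-note beat = 2 sixteenth notes.
Express everything in sixteenth notes: whole tied to quarter (whole + quarter) = 20; eighth = 2; dotted whole = 24; dotted quarter = 6; eighth tied to sixteenth (eighth + sixteenth) = 3; sixteenth tied to eighth (sixteenth + eighth) = 3; dotted quarter note = 6; eighth note = 2.
Adding: 20 + 2 + 24 + 6 + 3 + 3 + 6 + 2 = 66.
66 ÷ 2 = 33 beats.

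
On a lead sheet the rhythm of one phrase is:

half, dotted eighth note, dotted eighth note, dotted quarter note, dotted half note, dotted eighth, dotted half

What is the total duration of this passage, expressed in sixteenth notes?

47

Working in sixteenth notes: half = 8; dotted eighth note = 3; dotted eighth note = 3; dotted quarter note = 6; dotted half note = 12; dotted eighth = 3; dotted half = 12.
Total: 8 + 3 + 3 + 6 + 12 + 3 + 12 = 47 sixteenth notes.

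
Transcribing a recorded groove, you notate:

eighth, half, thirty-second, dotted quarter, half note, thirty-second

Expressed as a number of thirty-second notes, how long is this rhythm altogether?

50

Express everything in thirty-second notes: eighth = 4; half = 16; thirty-second = 1; dotted quarter = 12; half note = 16; thirty-second = 1.
Total: 4 + 16 + 1 + 12 + 16 + 1 = 50 thirty-second notes.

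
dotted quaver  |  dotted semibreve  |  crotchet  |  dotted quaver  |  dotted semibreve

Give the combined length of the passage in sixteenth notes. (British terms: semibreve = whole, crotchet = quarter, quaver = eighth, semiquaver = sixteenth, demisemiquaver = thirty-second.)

Convert each value to sixteenth notes: dotted quaver = 3; dotted semibreve = 24; crotchet = 4; dotted quaver = 3; dotted semibreve = 24.
Sum: 3 + 24 + 4 + 3 + 24 = 58 sixteenth notes.

58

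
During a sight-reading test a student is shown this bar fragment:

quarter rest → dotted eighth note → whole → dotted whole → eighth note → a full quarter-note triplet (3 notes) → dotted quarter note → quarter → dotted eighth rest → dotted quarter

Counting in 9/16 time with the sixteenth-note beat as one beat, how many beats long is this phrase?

One sixteenth-note beat = 2 thirty-second notes.
In thirty-second notes: quarter rest = 8; dotted eighth note = 6; whole = 32; dotted whole = 48; eighth note = 4; a full quarter-note triplet (3 notes) (three triplet quarters span one half) = 16; dotted quarter note = 12; quarter = 8; dotted eighth rest = 6; dotted quarter = 12.
Sum: 8 + 6 + 32 + 48 + 4 + 16 + 12 + 8 + 6 + 12 = 152.
152 ÷ 2 = 76 beats.

76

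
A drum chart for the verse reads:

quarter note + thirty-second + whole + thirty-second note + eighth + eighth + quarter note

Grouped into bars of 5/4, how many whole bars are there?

1

One bar of 5/4 = 40 thirty-second notes.
Express everything in thirty-second notes: quarter note = 8; thirty-second = 1; whole = 32; thirty-second note = 1; eighth = 4; eighth = 4; quarter note = 8.
Sum: 8 + 1 + 32 + 1 + 4 + 4 + 8 = 58.
58 ÷ 40 = 1 complete bar with 18 left over.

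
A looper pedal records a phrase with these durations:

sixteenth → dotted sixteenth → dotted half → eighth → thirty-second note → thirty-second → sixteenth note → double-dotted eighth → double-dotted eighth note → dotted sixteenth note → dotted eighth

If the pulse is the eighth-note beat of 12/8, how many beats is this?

15

One eighth-note beat = 4 thirty-second notes.
Convert each value to thirty-second notes: sixteenth = 2; dotted sixteenth = 3; dotted half = 24; eighth = 4; thirty-second note = 1; thirty-second = 1; sixteenth note = 2; double-dotted eighth = 7; double-dotted eighth note = 7; dotted sixteenth note = 3; dotted eighth = 6.
Total: 2 + 3 + 24 + 4 + 1 + 1 + 2 + 7 + 7 + 3 + 6 = 60.
60 ÷ 4 = 15 beats.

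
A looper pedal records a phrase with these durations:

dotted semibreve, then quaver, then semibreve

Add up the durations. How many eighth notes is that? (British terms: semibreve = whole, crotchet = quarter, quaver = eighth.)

Convert each value to eighth notes: dotted semibreve = 12; quaver = 1; semibreve = 8.
Total: 12 + 1 + 8 = 21 eighth notes.

21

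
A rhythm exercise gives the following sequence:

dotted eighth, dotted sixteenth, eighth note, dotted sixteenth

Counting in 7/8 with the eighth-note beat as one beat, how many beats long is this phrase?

One eighth-note beat = 4 thirty-second notes.
Express everything in thirty-second notes: dotted eighth = 6; dotted sixteenth = 3; eighth note = 4; dotted sixteenth = 3.
Altogether 6 + 3 + 4 + 3 = 16.
16 ÷ 4 = 4 beats.

4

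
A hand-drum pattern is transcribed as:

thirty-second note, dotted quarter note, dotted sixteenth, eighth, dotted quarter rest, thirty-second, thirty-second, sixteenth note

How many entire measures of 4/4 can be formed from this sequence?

1

One bar of 4/4 = 32 thirty-second notes.
Working in thirty-second notes: thirty-second note = 1; dotted quarter note = 12; dotted sixteenth = 3; eighth = 4; dotted quarter rest = 12; thirty-second = 1; thirty-second = 1; sixteenth note = 2.
Total: 1 + 12 + 3 + 4 + 12 + 1 + 1 + 2 = 36.
36 ÷ 32 = 1 complete bar with 4 left over.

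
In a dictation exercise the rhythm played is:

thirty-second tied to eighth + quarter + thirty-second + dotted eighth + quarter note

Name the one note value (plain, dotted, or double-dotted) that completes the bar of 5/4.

The bar of 5/4 = 40 thirty-second notes.
Express everything in thirty-second notes: thirty-second tied to eighth (thirty-second + eighth) = 5; quarter = 8; thirty-second = 1; dotted eighth = 6; quarter note = 8.
Sum: 5 + 8 + 1 + 6 + 8 = 28.
Remaining: 40 − 28 = 12 thirty-second notes, which is a dotted quarter note.

dotted quarter note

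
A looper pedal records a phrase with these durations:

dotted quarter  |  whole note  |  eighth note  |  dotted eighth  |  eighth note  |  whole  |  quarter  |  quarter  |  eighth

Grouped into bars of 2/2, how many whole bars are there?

3

One bar of 2/2 = 16 sixteenth notes.
Working in sixteenth notes: dotted quarter = 6; whole note = 16; eighth note = 2; dotted eighth = 3; eighth note = 2; whole = 16; quarter = 4; quarter = 4; eighth = 2.
Adding: 6 + 16 + 2 + 3 + 2 + 16 + 4 + 4 + 2 = 55.
55 ÷ 16 = 3 complete bars with 7 left over.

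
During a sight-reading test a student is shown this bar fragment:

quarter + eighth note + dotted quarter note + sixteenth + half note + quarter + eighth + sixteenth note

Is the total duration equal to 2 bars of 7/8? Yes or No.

Yes

One bar of 7/8 = 14 sixteenth notes, so 2 bars = 28.
Working in sixteenth notes: quarter = 4; eighth note = 2; dotted quarter note = 6; sixteenth = 1; half note = 8; quarter = 4; eighth = 2; sixteenth note = 1.
Total: 4 + 2 + 6 + 1 + 8 + 4 + 2 + 1 = 28.
28 equals 28, so the answer is Yes.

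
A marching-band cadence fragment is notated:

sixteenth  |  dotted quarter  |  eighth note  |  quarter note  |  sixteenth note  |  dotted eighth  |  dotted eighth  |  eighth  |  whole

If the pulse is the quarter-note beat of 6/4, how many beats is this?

One quarter-note beat = 4 sixteenth notes.
Express everything in sixteenth notes: sixteenth = 1; dotted quarter = 6; eighth note = 2; quarter note = 4; sixteenth note = 1; dotted eighth = 3; dotted eighth = 3; eighth = 2; whole = 16.
Sum: 1 + 6 + 2 + 4 + 1 + 3 + 3 + 2 + 16 = 38.
38 ÷ 4 = 9.5 beats.

9.5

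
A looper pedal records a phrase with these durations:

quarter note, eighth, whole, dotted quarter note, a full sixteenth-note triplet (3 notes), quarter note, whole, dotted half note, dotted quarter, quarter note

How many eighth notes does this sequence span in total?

36

In eighth notes: quarter note = 2; eighth = 1; whole = 8; dotted quarter note = 3; a full sixteenth-note triplet (3 notes) (three triplet sixteenths span one eighth) = 1; quarter note = 2; whole = 8; dotted half note = 6; dotted quarter = 3; quarter note = 2.
Adding: 2 + 1 + 8 + 3 + 1 + 2 + 8 + 6 + 3 + 2 = 36 eighth notes.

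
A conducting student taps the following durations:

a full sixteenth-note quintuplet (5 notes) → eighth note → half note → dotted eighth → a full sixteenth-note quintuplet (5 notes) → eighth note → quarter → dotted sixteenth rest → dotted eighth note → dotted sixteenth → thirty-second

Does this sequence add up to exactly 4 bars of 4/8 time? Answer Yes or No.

No

One bar of 4/8 = 16 thirty-second notes, so 4 bars = 64.
In thirty-second notes: a full sixteenth-note quintuplet (5 notes) (five quintuplet sixteenths span one quarter) = 8; eighth note = 4; half note = 16; dotted eighth = 6; a full sixteenth-note quintuplet (5 notes) (five quintuplet sixteenths span one quarter) = 8; eighth note = 4; quarter = 8; dotted sixteenth rest = 3; dotted eighth note = 6; dotted sixteenth = 3; thirty-second = 1.
Altogether 8 + 4 + 16 + 6 + 8 + 4 + 8 + 3 + 6 + 3 + 1 = 67.
67 exceeds 64, so the answer is No.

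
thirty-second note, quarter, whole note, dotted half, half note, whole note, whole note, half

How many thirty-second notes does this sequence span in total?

161

Convert each value to thirty-second notes: thirty-second note = 1; quarter = 8; whole note = 32; dotted half = 24; half note = 16; whole note = 32; whole note = 32; half = 16.
Altogether 1 + 8 + 32 + 24 + 16 + 32 + 32 + 16 = 161 thirty-second notes.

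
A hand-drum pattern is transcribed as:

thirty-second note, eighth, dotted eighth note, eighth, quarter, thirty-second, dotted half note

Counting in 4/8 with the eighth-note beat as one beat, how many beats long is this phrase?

12

One eighth-note beat = 4 thirty-second notes.
Convert each value to thirty-second notes: thirty-second note = 1; eighth = 4; dotted eighth note = 6; eighth = 4; quarter = 8; thirty-second = 1; dotted half note = 24.
Altogether 1 + 4 + 6 + 4 + 8 + 1 + 24 = 48.
48 ÷ 4 = 12 beats.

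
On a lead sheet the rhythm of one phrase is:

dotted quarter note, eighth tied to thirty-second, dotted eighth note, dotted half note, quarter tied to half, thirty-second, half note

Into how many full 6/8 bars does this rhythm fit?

3

One bar of 6/8 = 24 thirty-second notes.
Convert each value to thirty-second notes: dotted quarter note = 12; eighth tied to thirty-second (eighth + thirty-second) = 5; dotted eighth note = 6; dotted half note = 24; quarter tied to half (quarter + half) = 24; thirty-second = 1; half note = 16.
Altogether 12 + 5 + 6 + 24 + 24 + 1 + 16 = 88.
88 ÷ 24 = 3 complete bars with 16 left over.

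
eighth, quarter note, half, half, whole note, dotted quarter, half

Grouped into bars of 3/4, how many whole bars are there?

One bar of 3/4 = 6 eighth notes.
Working in eighth notes: eighth = 1; quarter note = 2; half = 4; half = 4; whole note = 8; dotted quarter = 3; half = 4.
Altogether 1 + 2 + 4 + 4 + 8 + 3 + 4 = 26.
26 ÷ 6 = 4 complete bars with 2 left over.

4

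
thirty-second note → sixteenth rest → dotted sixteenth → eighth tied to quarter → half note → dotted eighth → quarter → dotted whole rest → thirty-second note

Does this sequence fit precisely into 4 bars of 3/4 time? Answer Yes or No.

No

One bar of 3/4 = 24 thirty-second notes, so 4 bars = 96.
Each duration in thirty-second notes: thirty-second note = 1; sixteenth rest = 2; dotted sixteenth = 3; eighth tied to quarter (eighth + quarter) = 12; half note = 16; dotted eighth = 6; quarter = 8; dotted whole rest = 48; thirty-second note = 1.
Sum: 1 + 2 + 3 + 12 + 16 + 6 + 8 + 48 + 1 = 97.
97 exceeds 96, so the answer is No.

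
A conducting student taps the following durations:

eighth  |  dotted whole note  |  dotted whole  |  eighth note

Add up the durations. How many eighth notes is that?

26

Convert each value to eighth notes: eighth = 1; dotted whole note = 12; dotted whole = 12; eighth note = 1.
Altogether 1 + 12 + 12 + 1 = 26 eighth notes.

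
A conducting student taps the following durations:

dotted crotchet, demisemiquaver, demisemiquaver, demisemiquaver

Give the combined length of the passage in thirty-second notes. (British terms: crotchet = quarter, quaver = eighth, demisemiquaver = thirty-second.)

15

Express everything in thirty-second notes: dotted crotchet = 12; demisemiquaver = 1; demisemiquaver = 1; demisemiquaver = 1.
Altogether 12 + 1 + 1 + 1 = 15 thirty-second notes.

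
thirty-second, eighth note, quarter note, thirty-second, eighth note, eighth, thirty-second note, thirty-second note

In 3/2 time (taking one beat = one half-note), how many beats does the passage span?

One half-note beat = 16 thirty-second notes.
Express everything in thirty-second notes: thirty-second = 1; eighth note = 4; quarter note = 8; thirty-second = 1; eighth note = 4; eighth = 4; thirty-second note = 1; thirty-second note = 1.
Total: 1 + 4 + 8 + 1 + 4 + 4 + 1 + 1 = 24.
24 ÷ 16 = 1.5 beats.

1.5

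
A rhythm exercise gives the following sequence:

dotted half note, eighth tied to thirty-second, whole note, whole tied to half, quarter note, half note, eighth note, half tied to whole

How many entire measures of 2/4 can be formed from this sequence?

11

One bar of 2/4 = 16 thirty-second notes.
Working in thirty-second notes: dotted half note = 24; eighth tied to thirty-second (eighth + thirty-second) = 5; whole note = 32; whole tied to half (whole + half) = 48; quarter note = 8; half note = 16; eighth note = 4; half tied to whole (half + whole) = 48.
Total: 24 + 5 + 32 + 48 + 8 + 16 + 4 + 48 = 185.
185 ÷ 16 = 11 complete bars with 9 left over.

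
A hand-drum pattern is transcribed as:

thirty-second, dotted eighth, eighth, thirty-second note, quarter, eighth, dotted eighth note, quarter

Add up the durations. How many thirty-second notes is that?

38

Convert each value to thirty-second notes: thirty-second = 1; dotted eighth = 6; eighth = 4; thirty-second note = 1; quarter = 8; eighth = 4; dotted eighth note = 6; quarter = 8.
Total: 1 + 6 + 4 + 1 + 8 + 4 + 6 + 8 = 38 thirty-second notes.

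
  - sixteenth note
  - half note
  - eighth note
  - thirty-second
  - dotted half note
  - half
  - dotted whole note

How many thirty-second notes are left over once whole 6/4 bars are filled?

One bar of 6/4 = 48 thirty-second notes.
Express everything in thirty-second notes: sixteenth note = 2; half note = 16; eighth note = 4; thirty-second = 1; dotted half note = 24; half = 16; dotted whole note = 48.
Adding: 2 + 16 + 4 + 1 + 24 + 16 + 48 = 111.
111 ÷ 48 = 2 complete bars with 15 thirty-second notes remaining.

15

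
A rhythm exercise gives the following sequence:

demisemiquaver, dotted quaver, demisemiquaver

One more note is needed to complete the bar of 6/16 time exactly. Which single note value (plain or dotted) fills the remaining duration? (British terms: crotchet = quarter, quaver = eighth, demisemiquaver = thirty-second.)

The bar of 6/16 = 12 thirty-second notes.
Convert each value to thirty-second notes: demisemiquaver = 1; dotted quaver = 6; demisemiquaver = 1.
Sum: 1 + 6 + 1 = 8.
Remaining: 12 − 8 = 4 thirty-second notes, which is a eighth note.

eighth note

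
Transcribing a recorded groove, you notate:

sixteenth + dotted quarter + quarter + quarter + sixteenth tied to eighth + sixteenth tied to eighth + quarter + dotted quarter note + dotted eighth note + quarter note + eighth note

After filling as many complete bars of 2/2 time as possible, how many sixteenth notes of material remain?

8

One bar of 2/2 = 16 sixteenth notes.
Convert each value to sixteenth notes: sixteenth = 1; dotted quarter = 6; quarter = 4; quarter = 4; sixteenth tied to eighth (sixteenth + eighth) = 3; sixteenth tied to eighth (sixteenth + eighth) = 3; quarter = 4; dotted quarter note = 6; dotted eighth note = 3; quarter note = 4; eighth note = 2.
Adding: 1 + 6 + 4 + 4 + 3 + 3 + 4 + 6 + 3 + 4 + 2 = 40.
40 ÷ 16 = 2 complete bars with 8 sixteenth notes remaining.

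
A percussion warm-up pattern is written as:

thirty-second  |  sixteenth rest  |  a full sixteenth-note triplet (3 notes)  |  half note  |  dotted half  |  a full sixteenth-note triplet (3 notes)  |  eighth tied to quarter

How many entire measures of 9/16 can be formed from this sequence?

One bar of 9/16 = 18 thirty-second notes.
In thirty-second notes: thirty-second = 1; sixteenth rest = 2; a full sixteenth-note triplet (3 notes) (three triplet sixteenths span one eighth) = 4; half note = 16; dotted half = 24; a full sixteenth-note triplet (3 notes) (three triplet sixteenths span one eighth) = 4; eighth tied to quarter (eighth + quarter) = 12.
Adding: 1 + 2 + 4 + 16 + 24 + 4 + 12 = 63.
63 ÷ 18 = 3 complete bars with 9 left over.

3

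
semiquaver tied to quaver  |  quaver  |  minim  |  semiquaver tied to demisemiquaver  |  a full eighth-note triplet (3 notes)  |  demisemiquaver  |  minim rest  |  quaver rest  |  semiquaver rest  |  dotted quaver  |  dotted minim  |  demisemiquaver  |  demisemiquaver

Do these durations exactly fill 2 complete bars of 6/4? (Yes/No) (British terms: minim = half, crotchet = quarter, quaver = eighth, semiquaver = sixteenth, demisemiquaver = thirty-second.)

One bar of 6/4 = 48 thirty-second notes, so 2 bars = 96.
Each duration in thirty-second notes: semiquaver tied to quaver (semiquaver + quaver) = 6; quaver = 4; minim = 16; semiquaver tied to demisemiquaver (semiquaver + demisemiquaver) = 3; a full eighth-note triplet (3 notes) (three triplet eighths span one quarter) = 8; demisemiquaver = 1; minim rest = 16; quaver rest = 4; semiquaver rest = 2; dotted quaver = 6; dotted minim = 24; demisemiquaver = 1; demisemiquaver = 1.
Altogether 6 + 4 + 16 + 3 + 8 + 1 + 16 + 4 + 2 + 6 + 24 + 1 + 1 = 92.
92 falls short of 96, so the answer is No.

No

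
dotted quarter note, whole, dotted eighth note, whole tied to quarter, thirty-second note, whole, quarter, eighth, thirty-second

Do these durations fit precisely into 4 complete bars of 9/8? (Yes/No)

One bar of 9/8 = 36 thirty-second notes, so 4 bars = 144.
Express everything in thirty-second notes: dotted quarter note = 12; whole = 32; dotted eighth note = 6; whole tied to quarter (whole + quarter) = 40; thirty-second note = 1; whole = 32; quarter = 8; eighth = 4; thirty-second = 1.
Altogether 12 + 32 + 6 + 40 + 1 + 32 + 8 + 4 + 1 = 136.
136 falls short of 144, so the answer is No.

No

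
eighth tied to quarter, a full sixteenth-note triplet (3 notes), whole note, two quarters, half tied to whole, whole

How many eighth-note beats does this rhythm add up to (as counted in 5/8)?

One eighth-note beat = 2 sixteenth notes.
In sixteenth notes: eighth tied to quarter (eighth + quarter) = 6; a full sixteenth-note triplet (3 notes) (three triplet sixteenths span one eighth) = 2; whole note = 16; quarter = 4; quarter = 4; half tied to whole (half + whole) = 24; whole = 16.
Total: 6 + 2 + 16 + 4 + 4 + 24 + 16 = 72.
72 ÷ 2 = 36 beats.

36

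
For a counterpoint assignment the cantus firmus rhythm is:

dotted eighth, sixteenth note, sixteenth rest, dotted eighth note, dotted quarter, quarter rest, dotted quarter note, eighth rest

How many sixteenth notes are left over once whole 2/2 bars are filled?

One bar of 2/2 = 16 sixteenth notes.
Working in sixteenth notes: dotted eighth = 3; sixteenth note = 1; sixteenth rest = 1; dotted eighth note = 3; dotted quarter = 6; quarter rest = 4; dotted quarter note = 6; eighth rest = 2.
Sum: 3 + 1 + 1 + 3 + 6 + 4 + 6 + 2 = 26.
26 ÷ 16 = 1 complete bar with 10 sixteenth notes remaining.

10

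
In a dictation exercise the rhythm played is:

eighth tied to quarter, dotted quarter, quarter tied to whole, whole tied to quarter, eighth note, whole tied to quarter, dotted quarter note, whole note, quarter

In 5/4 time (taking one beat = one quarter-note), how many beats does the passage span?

One quarter-note beat = 2 eighth notes.
Each duration in eighth notes: eighth tied to quarter (eighth + quarter) = 3; dotted quarter = 3; quarter tied to whole (quarter + whole) = 10; whole tied to quarter (whole + quarter) = 10; eighth note = 1; whole tied to quarter (whole + quarter) = 10; dotted quarter note = 3; whole note = 8; quarter = 2.
Adding: 3 + 3 + 10 + 10 + 1 + 10 + 3 + 8 + 2 = 50.
50 ÷ 2 = 25 beats.

25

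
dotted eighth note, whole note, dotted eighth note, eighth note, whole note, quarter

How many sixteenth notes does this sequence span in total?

Express everything in sixteenth notes: dotted eighth note = 3; whole note = 16; dotted eighth note = 3; eighth note = 2; whole note = 16; quarter = 4.
Sum: 3 + 16 + 3 + 2 + 16 + 4 = 44 sixteenth notes.

44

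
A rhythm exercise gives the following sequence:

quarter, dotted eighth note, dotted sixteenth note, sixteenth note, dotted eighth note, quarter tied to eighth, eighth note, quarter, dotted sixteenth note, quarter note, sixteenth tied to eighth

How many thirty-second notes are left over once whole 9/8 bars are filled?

One bar of 9/8 = 36 thirty-second notes.
Convert each value to thirty-second notes: quarter = 8; dotted eighth note = 6; dotted sixteenth note = 3; sixteenth note = 2; dotted eighth note = 6; quarter tied to eighth (quarter + eighth) = 12; eighth note = 4; quarter = 8; dotted sixteenth note = 3; quarter note = 8; sixteenth tied to eighth (sixteenth + eighth) = 6.
Sum: 8 + 6 + 3 + 2 + 6 + 12 + 4 + 8 + 3 + 8 + 6 = 66.
66 ÷ 36 = 1 complete bar with 30 thirty-second notes remaining.

30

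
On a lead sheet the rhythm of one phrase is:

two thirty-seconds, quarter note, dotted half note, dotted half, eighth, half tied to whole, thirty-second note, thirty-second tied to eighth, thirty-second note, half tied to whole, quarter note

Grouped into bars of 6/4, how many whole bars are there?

3

One bar of 6/4 = 48 thirty-second notes.
Each duration in thirty-second notes: thirty-second = 1; thirty-second = 1; quarter note = 8; dotted half note = 24; dotted half = 24; eighth = 4; half tied to whole (half + whole) = 48; thirty-second note = 1; thirty-second tied to eighth (thirty-second + eighth) = 5; thirty-second note = 1; half tied to whole (half + whole) = 48; quarter note = 8.
Sum: 1 + 1 + 8 + 24 + 24 + 4 + 48 + 1 + 5 + 1 + 48 + 8 = 173.
173 ÷ 48 = 3 complete bars with 29 left over.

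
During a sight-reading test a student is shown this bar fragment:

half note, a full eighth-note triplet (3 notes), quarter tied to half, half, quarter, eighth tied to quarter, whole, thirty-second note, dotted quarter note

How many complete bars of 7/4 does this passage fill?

One bar of 7/4 = 56 thirty-second notes.
Each duration in thirty-second notes: half note = 16; a full eighth-note triplet (3 notes) (three triplet eighths span one quarter) = 8; quarter tied to half (quarter + half) = 24; half = 16; quarter = 8; eighth tied to quarter (eighth + quarter) = 12; whole = 32; thirty-second note = 1; dotted quarter note = 12.
Total: 16 + 8 + 24 + 16 + 8 + 12 + 32 + 1 + 12 = 129.
129 ÷ 56 = 2 complete bars with 17 left over.

2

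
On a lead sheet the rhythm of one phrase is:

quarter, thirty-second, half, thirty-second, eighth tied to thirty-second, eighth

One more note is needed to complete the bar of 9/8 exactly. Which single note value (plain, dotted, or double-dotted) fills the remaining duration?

The bar of 9/8 = 36 thirty-second notes.
In thirty-second notes: quarter = 8; thirty-second = 1; half = 16; thirty-second = 1; eighth tied to thirty-second (eighth + thirty-second) = 5; eighth = 4.
Adding: 8 + 1 + 16 + 1 + 5 + 4 = 35.
Remaining: 36 − 35 = 1 thirty-second note, which is a thirty-second note.

thirty-second note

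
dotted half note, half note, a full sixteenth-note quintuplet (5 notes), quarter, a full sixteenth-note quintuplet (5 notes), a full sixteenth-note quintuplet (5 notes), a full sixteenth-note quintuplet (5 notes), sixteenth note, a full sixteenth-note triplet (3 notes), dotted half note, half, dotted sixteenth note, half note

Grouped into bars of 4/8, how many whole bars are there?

One bar of 4/8 = 16 thirty-second notes.
In thirty-second notes: dotted half note = 24; half note = 16; a full sixteenth-note quintuplet (5 notes) (five quintuplet sixteenths span one quarter) = 8; quarter = 8; a full sixteenth-note quintuplet (5 notes) (five quintuplet sixteenths span one quarter) = 8; a full sixteenth-note quintuplet (5 notes) (five quintuplet sixteenths span one quarter) = 8; a full sixteenth-note quintuplet (5 notes) (five quintuplet sixteenths span one quarter) = 8; sixteenth note = 2; a full sixteenth-note triplet (3 notes) (three triplet sixteenths span one eighth) = 4; dotted half note = 24; half = 16; dotted sixteenth note = 3; half note = 16.
Sum: 24 + 16 + 8 + 8 + 8 + 8 + 8 + 2 + 4 + 24 + 16 + 3 + 16 = 145.
145 ÷ 16 = 9 complete bars with 1 left over.

9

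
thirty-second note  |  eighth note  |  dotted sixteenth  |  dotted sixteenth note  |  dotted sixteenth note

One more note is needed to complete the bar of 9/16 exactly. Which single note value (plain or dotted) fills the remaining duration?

The bar of 9/16 = 18 thirty-second notes.
Convert each value to thirty-second notes: thirty-second note = 1; eighth note = 4; dotted sixteenth = 3; dotted sixteenth note = 3; dotted sixteenth note = 3.
Adding: 1 + 4 + 3 + 3 + 3 = 14.
Remaining: 18 − 14 = 4 thirty-second notes, which is a eighth note.

eighth note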